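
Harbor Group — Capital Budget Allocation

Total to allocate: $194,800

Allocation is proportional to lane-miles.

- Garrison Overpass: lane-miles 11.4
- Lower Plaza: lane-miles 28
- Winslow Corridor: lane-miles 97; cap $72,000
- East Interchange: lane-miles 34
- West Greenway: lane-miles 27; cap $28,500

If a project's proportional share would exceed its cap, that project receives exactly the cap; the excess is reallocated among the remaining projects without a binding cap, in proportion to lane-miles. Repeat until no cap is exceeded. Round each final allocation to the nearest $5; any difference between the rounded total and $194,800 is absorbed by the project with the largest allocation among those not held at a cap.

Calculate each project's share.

Garrison Overpass: $14,645; Lower Plaza: $35,975; Winslow Corridor: $72,000; East Interchange: $43,680; West Greenway: $28,500

Total lane-miles = 197.4.
Pro-rata shares before constraints: Garrison Overpass 11,249.85; Lower Plaza 27,631.21; Winslow Corridor 95,722.39; East Interchange 33,552.18; West Greenway 26,644.38.
Cap binds for Winslow Corridor ($72,000); balance $122,800 reallocated over remaining lane-miles 100.4.
Cap binds for West Greenway ($28,500); balance $94,300 reallocated over remaining lane-miles 73.4.
Remaining shares: Garrison Overpass 14,646.05 → $14,645; Lower Plaza 35,972.75 → $35,975; East Interchange 43,681.20 → $43,680.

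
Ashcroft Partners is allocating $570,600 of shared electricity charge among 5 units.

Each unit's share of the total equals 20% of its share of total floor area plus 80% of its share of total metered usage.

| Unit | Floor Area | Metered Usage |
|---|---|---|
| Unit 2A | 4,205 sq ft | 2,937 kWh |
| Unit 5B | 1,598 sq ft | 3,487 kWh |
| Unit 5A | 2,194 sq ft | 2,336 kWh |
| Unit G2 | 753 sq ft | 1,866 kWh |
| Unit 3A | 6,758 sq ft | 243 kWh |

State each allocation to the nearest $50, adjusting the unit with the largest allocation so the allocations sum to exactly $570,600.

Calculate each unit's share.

Totals — floor area 15,508, metered usage 10,869.
Composite weights (20% floor area + 80% metered usage): Unit 2A 0.2704; Unit 5B 0.2773; Unit 5A 0.2002; Unit G2 0.1471; Unit 3A 0.1050.
Pro-rata amounts: Unit 2A 154,292.82; Unit 5B 158,207.56; Unit 5A 114,253.30; Unit G2 83,910.07; Unit 3A 59,936.25.
At nearest $50: Unit 2A $154,300; Unit 5B $158,200; Unit 5A $114,250; Unit G2 $83,900; Unit 3A $59,950. Sum = $570,600.
Sum already equals the total — no adjustment.

Unit 2A: $154,300; Unit 5B: $158,200; Unit 5A: $114,250; Unit G2: $83,900; Unit 3A: $59,950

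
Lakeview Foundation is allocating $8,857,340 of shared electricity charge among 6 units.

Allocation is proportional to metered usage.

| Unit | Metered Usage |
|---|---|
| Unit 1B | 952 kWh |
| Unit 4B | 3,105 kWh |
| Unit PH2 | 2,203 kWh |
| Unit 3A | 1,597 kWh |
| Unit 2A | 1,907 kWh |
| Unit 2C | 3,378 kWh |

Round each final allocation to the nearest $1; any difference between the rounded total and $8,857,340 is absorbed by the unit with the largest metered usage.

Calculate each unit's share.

Unit 1B: $641,621; Unit 4B: $2,092,683; Unit PH2: $1,484,760; Unit 3A: $1,076,333; Unit 2A: $1,285,265; Unit 2C: $2,276,678

Metered usage total: 13,142.
Pro-rata amounts: Unit 1B 952/13,142 × $8,857,340 = 641,621.34; Unit 4B 3,105/13,142 × $8,857,340 = 2,092,683.05; Unit PH2 2,203/13,142 × $8,857,340 = 1,484,760.31; Unit 3A 1,597/13,142 × $8,857,340 = 1,076,333.28; Unit 2A 1,907/13,142 × $8,857,340 = 1,285,264.60; Unit 2C 3,378/13,142 × $8,857,340 = 2,276,677.41.
After rounding ($1): Unit 1B $641,621; Unit 4B $2,092,683; Unit PH2 $1,484,760; Unit 3A $1,076,333; Unit 2A $1,285,265; Unit 2C $2,276,677. Sum = $8,857,339.
Difference $8,857,340 − $8,857,339 = +$1 applied to largest metered usage (Unit 2C): Unit 2C becomes $2,276,678.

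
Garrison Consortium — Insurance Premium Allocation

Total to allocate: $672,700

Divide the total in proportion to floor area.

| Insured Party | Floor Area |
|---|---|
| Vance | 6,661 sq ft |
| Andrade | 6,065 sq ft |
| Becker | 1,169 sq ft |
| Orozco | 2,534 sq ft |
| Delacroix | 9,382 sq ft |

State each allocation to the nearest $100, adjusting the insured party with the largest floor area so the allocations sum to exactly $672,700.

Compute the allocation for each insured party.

Total floor area = 6,661 + 6,065 + 1,169 + 2,534 + 9,382 = 25,811.
Pro-rata amounts: Vance 173,602.52; Andrade 158,069.25; Becker 30,467.10; Orozco 66,042.45; Delacroix 244,518.67.
At nearest $100: Vance $173,600; Andrade $158,100; Becker $30,500; Orozco $66,000; Delacroix $244,500. Sum = $672,700.
Rounded total matches; no reconciliation needed.

Vance: $173,600 | Andrade: $158,100 | Becker: $30,500 | Orozco: $66,000 | Delacroix: $244,500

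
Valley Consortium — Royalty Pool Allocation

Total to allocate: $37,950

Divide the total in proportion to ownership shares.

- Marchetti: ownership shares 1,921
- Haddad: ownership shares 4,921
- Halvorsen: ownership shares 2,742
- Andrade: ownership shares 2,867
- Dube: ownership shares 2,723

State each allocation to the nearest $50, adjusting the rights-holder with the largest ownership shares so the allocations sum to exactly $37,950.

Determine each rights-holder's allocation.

Marchetti: $4,800 · Haddad: $12,350 · Halvorsen: $6,850 · Andrade: $7,150 · Dube: $6,800

Ownership shares total: 1,921 + 4,921 + 2,742 + 2,867 + 2,723 = 15,174.
Raw shares: Marchetti 4,804.40; Haddad 12,307.36; Halvorsen 6,857.71; Andrade 7,170.33; Dube 6,810.19.
Rounded to nearest $50: Marchetti $4,800; Haddad $12,300; Halvorsen $6,850; Andrade $7,150; Dube $6,800. Sum = $37,900.
Difference $37,950 − $37,900 = +$50 applied to largest ownership shares (Haddad): Haddad becomes $12,350.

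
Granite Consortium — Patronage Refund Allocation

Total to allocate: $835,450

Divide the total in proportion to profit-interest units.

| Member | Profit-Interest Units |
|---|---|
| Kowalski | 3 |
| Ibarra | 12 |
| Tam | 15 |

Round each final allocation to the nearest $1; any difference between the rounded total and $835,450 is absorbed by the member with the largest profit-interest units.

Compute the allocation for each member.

Kowalski: $83,545 · Ibarra: $334,180 · Tam: $417,725

Profit-interest units total: 3 + 12 + 15 = 30.
Unrounded shares: Kowalski 83,545.00; Ibarra 334,180.00; Tam 417,725.00.
Rounded to nearest $1: Kowalski $83,545; Ibarra $334,180; Tam $417,725. Sum = $835,450.
Rounded total matches; no reconciliation needed.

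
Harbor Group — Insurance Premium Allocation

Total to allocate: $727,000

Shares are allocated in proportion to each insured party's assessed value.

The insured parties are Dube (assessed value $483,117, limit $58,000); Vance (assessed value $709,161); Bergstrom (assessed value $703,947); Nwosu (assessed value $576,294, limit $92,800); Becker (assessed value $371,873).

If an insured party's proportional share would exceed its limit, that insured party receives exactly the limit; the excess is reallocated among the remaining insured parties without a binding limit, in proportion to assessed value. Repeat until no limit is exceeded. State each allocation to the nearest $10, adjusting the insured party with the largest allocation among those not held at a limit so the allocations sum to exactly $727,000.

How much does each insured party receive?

Assessed value total: 2,844,392.
Pro-rata shares before constraints: Dube 123,480.19; Vance 181,254.92; Bergstrom 179,922.27; Nwosu 147,295.36; Becker 95,047.26.
Cap binds for Dube ($58,000), Nwosu ($92,800); residual $576,200 reallocated over remaining assessed value 1,784,981.
Shares after redistribution: Vance 228,920.40 → $228,920; Bergstrom 227,237.30 → $227,240; Becker 120,042.30 → $120,040.

Dube: $58,000 · Vance: $228,920 · Bergstrom: $227,240 · Nwosu: $92,800 · Becker: $120,040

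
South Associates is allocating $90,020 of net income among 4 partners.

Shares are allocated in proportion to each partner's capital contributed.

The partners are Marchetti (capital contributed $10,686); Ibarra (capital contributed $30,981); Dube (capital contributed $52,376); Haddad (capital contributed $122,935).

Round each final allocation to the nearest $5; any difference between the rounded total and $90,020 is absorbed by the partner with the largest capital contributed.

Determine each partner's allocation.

Sum of capital contributed: 216,978.
Raw shares: Marchetti 10,686/216,978 × $90,020 = 4,433.42; Ibarra 30,981/216,978 × $90,020 = 12,853.42; Dube 52,376/216,978 × $90,020 = 21,729.80; Haddad 122,935/216,978 × $90,020 = 51,003.37.
At nearest $5: Marchetti $4,435; Ibarra $12,855; Dube $21,730; Haddad $51,005. Sum = $90,025.
Difference $90,020 − $90,025 = −$5 applied to largest capital contributed (Haddad): Haddad becomes $51,000.

Marchetti: $4,435 · Ibarra: $12,855 · Dube: $21,730 · Haddad: $51,000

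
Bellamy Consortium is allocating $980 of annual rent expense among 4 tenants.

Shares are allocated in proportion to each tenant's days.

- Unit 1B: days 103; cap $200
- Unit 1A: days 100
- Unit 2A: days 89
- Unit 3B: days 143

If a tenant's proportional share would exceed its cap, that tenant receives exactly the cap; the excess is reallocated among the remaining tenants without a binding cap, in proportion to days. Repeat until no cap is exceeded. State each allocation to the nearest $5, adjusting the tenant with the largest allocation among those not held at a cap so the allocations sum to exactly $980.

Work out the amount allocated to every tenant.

Combined days = 435.
Proportional shares (ignoring caps): Unit 1B 232.05; Unit 1A 225.29; Unit 2A 200.51; Unit 3B 322.16.
Capped: Unit 1B ($200); residual $780 reallocated over remaining days 332.
Shares after redistribution: Unit 1A 234.94 → $235; Unit 2A 209.10 → $210; Unit 3B 335.96 → $335.

Unit 1B: $200 | Unit 1A: $235 | Unit 2A: $210 | Unit 3B: $335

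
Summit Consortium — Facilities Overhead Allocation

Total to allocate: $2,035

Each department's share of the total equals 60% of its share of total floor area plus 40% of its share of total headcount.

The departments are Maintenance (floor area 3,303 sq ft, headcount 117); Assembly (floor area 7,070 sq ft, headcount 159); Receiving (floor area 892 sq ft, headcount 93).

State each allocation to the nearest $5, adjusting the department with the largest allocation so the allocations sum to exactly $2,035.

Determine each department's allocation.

Totals — floor area 11,265, headcount 369.
Blended shares (60% floor area + 40% headcount): Maintenance 0.3028; Assembly 0.5489; Receiving 0.1483.
Proportional shares: Maintenance 616.11; Assembly 1,117.06; Receiving 301.84.
Rounded to nearest $5: Maintenance $615; Assembly $1,115; Receiving $300. Sum = $2,030.
Difference $2,035 − $2,030 = +$5 applied to largest allocation (Assembly): Assembly becomes $1,120.

Maintenance: $615 | Assembly: $1,120 | Receiving: $300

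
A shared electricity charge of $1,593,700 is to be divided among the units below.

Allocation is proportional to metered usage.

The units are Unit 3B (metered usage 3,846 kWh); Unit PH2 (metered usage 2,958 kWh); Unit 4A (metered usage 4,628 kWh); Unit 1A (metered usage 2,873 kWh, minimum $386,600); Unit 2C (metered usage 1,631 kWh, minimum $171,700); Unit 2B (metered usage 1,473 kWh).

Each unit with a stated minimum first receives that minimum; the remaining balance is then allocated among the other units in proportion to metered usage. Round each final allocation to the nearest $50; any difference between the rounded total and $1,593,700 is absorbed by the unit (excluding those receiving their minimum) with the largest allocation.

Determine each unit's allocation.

Unit 3B: $308,550; Unit PH2: $237,350; Unit 4A: $371,300; Unit 1A: $386,600; Unit 2C: $171,700; Unit 2B: $118,200

Guaranteed amounts: Unit 1A $386,600; Unit 2C $171,700. Residual $1,035,400.
Residual split over remaining metered usage 12,905: Unit 3B 308,574.07 → $308,550; Unit PH2 237,327.64 → $237,350; Unit 4A 371,315.86 → $371,300; Unit 2B 118,182.43 → $118,200.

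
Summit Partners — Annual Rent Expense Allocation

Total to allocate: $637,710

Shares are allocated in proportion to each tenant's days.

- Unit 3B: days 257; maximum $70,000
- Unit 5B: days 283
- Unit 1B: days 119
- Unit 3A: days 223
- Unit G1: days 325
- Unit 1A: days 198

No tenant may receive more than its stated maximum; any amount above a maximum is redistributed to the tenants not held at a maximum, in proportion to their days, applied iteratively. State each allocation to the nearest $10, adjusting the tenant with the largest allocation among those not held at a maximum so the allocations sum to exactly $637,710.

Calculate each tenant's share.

Unit 3B: $70,000 | Unit 5B: $139,950 | Unit 1B: $58,850 | Unit 3A: $110,280 | Unit G1: $160,710 | Unit 1A: $97,920

Total days = 1,405.
Unconstrained shares: Unit 3B 116,648.73; Unit 5B 128,449.77; Unit 1B 54,012.45; Unit 3A 101,216.60; Unit G1 147,512.99; Unit 1A 89,869.45.
Held at cap: Unit 3B ($70,000); residual $567,710 reallocated over remaining days 1,148.
Shares after redistribution: Unit 5B 139,949.42 → $139,950; Unit 1B 58,847.99 → $58,850; Unit 3A 110,278.16 → $110,280; Unit G1 160,719.29 → $160,720; Unit 1A 97,915.14 → $97,920.
Rounding difference −$10 applied to Unit G1 → $160,710.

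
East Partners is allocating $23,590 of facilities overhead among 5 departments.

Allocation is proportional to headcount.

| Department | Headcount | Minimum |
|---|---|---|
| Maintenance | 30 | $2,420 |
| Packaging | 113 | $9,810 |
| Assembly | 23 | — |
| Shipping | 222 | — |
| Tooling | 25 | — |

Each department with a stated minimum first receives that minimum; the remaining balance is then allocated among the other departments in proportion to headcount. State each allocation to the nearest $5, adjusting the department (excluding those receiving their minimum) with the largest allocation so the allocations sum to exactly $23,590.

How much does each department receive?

Maintenance: $2,420 · Packaging: $9,810 · Assembly: $970 · Shipping: $9,340 · Tooling: $1,050

Fund the minimums — Maintenance $2,420; Packaging $9,810. Remaining pool $11,360.
Remaining pool split over remaining headcount 270: Assembly 967.70 → $970; Shipping 9,340.44 → $9,340; Tooling 1,051.85 → $1,050.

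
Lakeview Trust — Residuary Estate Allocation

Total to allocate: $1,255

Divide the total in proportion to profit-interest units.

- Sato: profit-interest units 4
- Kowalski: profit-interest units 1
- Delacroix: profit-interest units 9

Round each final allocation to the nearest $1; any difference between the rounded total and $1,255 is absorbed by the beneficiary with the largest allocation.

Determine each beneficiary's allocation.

Combined profit-interest units = 14.
Unrounded shares: Sato 4/14 × $1,255 = 358.57; Kowalski 1/14 × $1,255 = 89.64; Delacroix 9/14 × $1,255 = 806.79.
After rounding ($1): Sato $359; Kowalski $90; Delacroix $807. Sum = $1,256.
Difference $1,255 − $1,256 = −$1 applied to largest allocation (Delacroix): Delacroix becomes $806.

Sato: $359 | Kowalski: $90 | Delacroix: $806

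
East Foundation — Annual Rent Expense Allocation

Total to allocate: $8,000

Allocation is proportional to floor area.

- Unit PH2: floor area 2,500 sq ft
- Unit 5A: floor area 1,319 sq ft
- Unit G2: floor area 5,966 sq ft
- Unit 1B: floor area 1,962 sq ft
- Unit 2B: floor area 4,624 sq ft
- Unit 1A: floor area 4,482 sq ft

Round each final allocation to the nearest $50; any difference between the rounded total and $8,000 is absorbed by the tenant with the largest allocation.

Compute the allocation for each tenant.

Unit PH2: $950 · Unit 5A: $500 · Unit G2: $2,350 · Unit 1B: $750 · Unit 2B: $1,750 · Unit 1A: $1,700

Floor area total: 20,853.
Raw shares: Unit PH2 2,500/20,853 × $8,000 = 959.09; Unit 5A 1,319/20,853 × $8,000 = 506.02; Unit G2 5,966/20,853 × $8,000 = 2,288.78; Unit 1B 1,962/20,853 × $8,000 = 752.70; Unit 2B 4,624/20,853 × $8,000 = 1,773.94; Unit 1A 4,482/20,853 × $8,000 = 1,719.46.
At nearest $50: Unit PH2 $950; Unit 5A $500; Unit G2 $2,300; Unit 1B $750; Unit 2B $1,750; Unit 1A $1,700. Sum = $7,950.
Difference $8,000 − $7,950 = +$50 applied to largest allocation (Unit G2): Unit G2 becomes $2,350.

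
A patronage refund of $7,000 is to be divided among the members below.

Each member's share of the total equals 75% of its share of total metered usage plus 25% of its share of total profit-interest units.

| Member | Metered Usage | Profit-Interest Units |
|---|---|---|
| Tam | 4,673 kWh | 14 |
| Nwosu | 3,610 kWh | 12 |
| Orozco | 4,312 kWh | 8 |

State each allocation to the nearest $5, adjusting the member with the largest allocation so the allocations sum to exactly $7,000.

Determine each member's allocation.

Tam: $2,670 · Nwosu: $2,120 · Orozco: $2,210

Metered usage total 12,595; profit-interest units total 34.
Blended shares (75% metered usage + 25% profit-interest units): Tam 0.3812; Nwosu 0.3032; Orozco 0.3156.
Raw shares: Tam 2,668.44; Nwosu 2,122.41; Orozco 2,209.14.
Rounded to nearest $5: Tam $2,670; Nwosu $2,120; Orozco $2,210. Sum = $7,000.
Rounded total matches; no reconciliation needed.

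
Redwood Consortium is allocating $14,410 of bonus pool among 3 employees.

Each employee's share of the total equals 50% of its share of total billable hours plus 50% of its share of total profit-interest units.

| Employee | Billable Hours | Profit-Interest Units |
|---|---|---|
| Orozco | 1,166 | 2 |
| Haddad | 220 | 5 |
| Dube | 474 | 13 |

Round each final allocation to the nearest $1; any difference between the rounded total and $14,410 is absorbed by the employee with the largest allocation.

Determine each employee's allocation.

Orozco: $5,237 | Haddad: $2,653 | Dube: $6,520

Totals — billable hours 1,860, profit-interest units 20.
Combined weights (50% billable hours + 50% profit-interest units): Orozco 0.3634; Haddad 0.1841; Dube 0.4524.
Raw shares: Orozco 5,237.18; Haddad 2,653.45; Dube 6,519.36.
Rounded to nearest $1: Orozco $5,237; Haddad $2,653; Dube $6,519. Sum = $14,409.
Difference $14,410 − $14,409 = +$1 applied to largest allocation (Dube): Dube becomes $6,520.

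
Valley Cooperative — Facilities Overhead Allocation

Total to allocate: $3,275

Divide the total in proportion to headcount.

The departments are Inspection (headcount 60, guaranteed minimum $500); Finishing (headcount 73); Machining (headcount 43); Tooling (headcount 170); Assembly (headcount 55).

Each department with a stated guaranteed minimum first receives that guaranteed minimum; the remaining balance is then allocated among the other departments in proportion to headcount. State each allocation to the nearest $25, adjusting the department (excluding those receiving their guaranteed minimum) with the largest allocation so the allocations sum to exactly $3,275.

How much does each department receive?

Inspection: $500; Finishing: $600; Machining: $350; Tooling: $1,375; Assembly: $450

Guaranteed amounts: Inspection $500. Residual $2,775.
Residual split over remaining headcount 341: Finishing 594.06 → $600; Machining 349.93 → $350; Tooling 1,383.43 → $1,375; Assembly 447.58 → $450.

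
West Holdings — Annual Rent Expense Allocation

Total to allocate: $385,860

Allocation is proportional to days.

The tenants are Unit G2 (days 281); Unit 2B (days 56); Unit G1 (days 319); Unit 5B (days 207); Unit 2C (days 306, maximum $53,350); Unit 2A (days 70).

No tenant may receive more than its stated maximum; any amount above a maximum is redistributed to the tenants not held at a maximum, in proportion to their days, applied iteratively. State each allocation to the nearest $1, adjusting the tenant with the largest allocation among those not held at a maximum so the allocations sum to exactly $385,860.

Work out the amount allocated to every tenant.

Sum of days: 1,239.
Pro-rata shares before constraints: Unit G2 87,511.43; Unit 2B 17,440.00; Unit G1 99,345.71; Unit 5B 64,465.71; Unit 2C 95,297.14; Unit 2A 21,800.00.
Capped: Unit 2C ($53,350); balance $332,510 reallocated over remaining days 933.
Remaining shares: Unit G2 100,145.03 → $100,145; Unit 2B 19,957.73 → $19,958; Unit G1 113,687.77 → $113,688; Unit 5B 73,772.32 → $73,772; Unit 2A 24,947.16 → $24,947.

Unit G2: $100,145 | Unit 2B: $19,958 | Unit G1: $113,688 | Unit 5B: $73,772 | Unit 2C: $53,350 | Unit 2A: $24,947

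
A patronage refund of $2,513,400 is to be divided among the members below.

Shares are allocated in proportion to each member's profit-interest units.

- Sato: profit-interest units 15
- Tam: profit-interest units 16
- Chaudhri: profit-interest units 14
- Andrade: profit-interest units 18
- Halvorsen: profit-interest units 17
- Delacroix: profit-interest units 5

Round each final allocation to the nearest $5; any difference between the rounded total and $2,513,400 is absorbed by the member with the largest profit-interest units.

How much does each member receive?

Sato: $443,540; Tam: $473,110; Chaudhri: $413,970; Andrade: $532,255; Halvorsen: $502,680; Delacroix: $147,845

Sum of profit-interest units: 85.
Raw shares: Sato 15/85 × $2,513,400 = 443,541.18; Tam 16/85 × $2,513,400 = 473,110.59; Chaudhri 14/85 × $2,513,400 = 413,971.76; Andrade 18/85 × $2,513,400 = 532,249.41; Halvorsen 17/85 × $2,513,400 = 502,680.00; Delacroix 5/85 × $2,513,400 = 147,847.06.
At nearest $5: Sato $443,540; Tam $473,110; Chaudhri $413,970; Andrade $532,250; Halvorsen $502,680; Delacroix $147,845. Sum = $2,513,395.
Difference $2,513,400 − $2,513,395 = +$5 applied to largest profit-interest units (Andrade): Andrade becomes $532,255.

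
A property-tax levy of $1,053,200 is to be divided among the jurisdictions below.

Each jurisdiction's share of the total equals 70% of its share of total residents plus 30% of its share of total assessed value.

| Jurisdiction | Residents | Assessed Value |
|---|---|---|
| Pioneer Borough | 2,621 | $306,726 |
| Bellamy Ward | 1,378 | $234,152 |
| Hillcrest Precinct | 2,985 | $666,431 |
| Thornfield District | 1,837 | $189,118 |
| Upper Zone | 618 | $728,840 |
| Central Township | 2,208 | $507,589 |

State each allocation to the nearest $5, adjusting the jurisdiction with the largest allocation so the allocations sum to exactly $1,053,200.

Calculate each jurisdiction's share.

Pioneer Borough: $202,715 | Bellamy Ward: $115,325 | Hillcrest Precinct: $268,920 | Thornfield District: $138,975 | Upper Zone: $126,585 | Central Township: $200,680

Totals — residents 11,647, assessed value 2,632,856.
Combined weights (70% residents + 30% assessed value): Pioneer Borough 0.1925; Bellamy Ward 0.1095; Hillcrest Precinct 0.2553; Thornfield District 0.1320; Upper Zone 0.1202; Central Township 0.1905.
Proportional shares: Pioneer Borough 202,715.04; Bellamy Ward 115,325.39; Hillcrest Precinct 268,922.72; Thornfield District 138,975.12; Upper Zone 126,584.18; Central Township 200,677.55.
After rounding ($5): Pioneer Borough $202,715; Bellamy Ward $115,325; Hillcrest Precinct $268,925; Thornfield District $138,975; Upper Zone $126,585; Central Township $200,680. Sum = $1,053,205.
Difference $1,053,200 − $1,053,205 = −$5 applied to largest allocation (Hillcrest Precinct): Hillcrest Precinct becomes $268,920.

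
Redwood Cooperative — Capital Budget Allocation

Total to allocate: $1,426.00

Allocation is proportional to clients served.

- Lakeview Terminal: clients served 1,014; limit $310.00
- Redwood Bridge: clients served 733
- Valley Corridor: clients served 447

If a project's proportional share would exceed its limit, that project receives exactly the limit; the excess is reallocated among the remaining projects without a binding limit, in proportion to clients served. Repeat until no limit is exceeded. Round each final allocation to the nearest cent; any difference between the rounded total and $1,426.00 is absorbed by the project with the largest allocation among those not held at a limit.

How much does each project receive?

Lakeview Terminal: $310.00 | Redwood Bridge: $693.24 | Valley Corridor: $422.76

Combined clients served = 2,194.
Unconstrained shares: Lakeview Terminal 659.0538; Redwood Bridge 476.4166; Valley Corridor 290.5296.
Cap binds for Lakeview Terminal ($310.00); residual $1,116.00 reallocated over remaining clients served 1,180.
Redistributed shares: Redwood Bridge 693.2441 → $693.24; Valley Corridor 422.7559 → $422.76.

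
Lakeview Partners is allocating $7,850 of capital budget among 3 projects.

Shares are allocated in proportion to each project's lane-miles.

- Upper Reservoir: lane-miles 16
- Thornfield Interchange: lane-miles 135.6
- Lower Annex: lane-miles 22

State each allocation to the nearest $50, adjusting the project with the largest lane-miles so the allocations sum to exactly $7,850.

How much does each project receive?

Combined lane-miles = 16 + 135.6 + 22 = 173.6.
Raw shares: Upper Reservoir 723.50; Thornfield Interchange 6,131.68; Lower Annex 994.82.
After rounding ($50): Upper Reservoir $700; Thornfield Interchange $6,150; Lower Annex $1,000. Sum = $7,850.
Rounded total matches; no reconciliation needed.

Upper Reservoir: $700 · Thornfield Interchange: $6,150 · Lower Annex: $1,000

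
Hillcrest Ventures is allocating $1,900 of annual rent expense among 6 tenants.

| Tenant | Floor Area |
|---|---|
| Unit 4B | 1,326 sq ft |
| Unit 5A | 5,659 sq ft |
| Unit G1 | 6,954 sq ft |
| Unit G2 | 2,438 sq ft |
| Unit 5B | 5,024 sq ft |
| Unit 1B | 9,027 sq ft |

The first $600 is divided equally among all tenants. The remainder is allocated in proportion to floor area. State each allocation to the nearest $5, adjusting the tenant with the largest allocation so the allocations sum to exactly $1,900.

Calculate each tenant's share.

Equal tier: $600 ÷ 6 = $100 apiece.
Remainder $1,300 by floor area (total 30,428): Unit 4B 56.65 → $55; Unit 5A 241.77 → $240; Unit G1 297.10 → $295; Unit G2 104.16 → $105; Unit 5B 214.64 → $215; Unit 1B 385.67 → $385.
Rounding difference +$5 on remainder applied to Unit 1B.
Totals: Unit 4B $100 + $55 = $155; Unit 5A $100 + $240 = $340; Unit G1 $100 + $295 = $395; Unit G2 $100 + $105 = $205; Unit 5B $100 + $215 = $315; Unit 1B $100 + $390 = $490.

Unit 4B: $155 · Unit 5A: $340 · Unit G1: $395 · Unit G2: $205 · Unit 5B: $315 · Unit 1B: $490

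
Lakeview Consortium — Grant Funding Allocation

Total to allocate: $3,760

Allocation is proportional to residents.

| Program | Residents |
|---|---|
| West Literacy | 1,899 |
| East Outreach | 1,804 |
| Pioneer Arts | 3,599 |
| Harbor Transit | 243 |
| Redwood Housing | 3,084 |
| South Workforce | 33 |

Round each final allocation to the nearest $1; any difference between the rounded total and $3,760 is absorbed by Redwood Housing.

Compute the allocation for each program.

West Literacy: $670 | East Outreach: $636 | Pioneer Arts: $1,269 | Harbor Transit: $86 | Redwood Housing: $1,087 | South Workforce: $12

Total residents = 10,662.
Proportional shares: West Literacy 1,899/10,662 × $3,760 = 669.69; East Outreach 1,804/10,662 × $3,760 = 636.19; Pioneer Arts 3,599/10,662 × $3,760 = 1,269.20; Harbor Transit 243/10,662 × $3,760 = 85.69; Redwood Housing 3,084/10,662 × $3,760 = 1,087.59; South Workforce 33/10,662 × $3,760 = 11.64.
After rounding ($1): West Literacy $670; East Outreach $636; Pioneer Arts $1,269; Harbor Transit $86; Redwood Housing $1,088; South Workforce $12. Sum = $3,761.
Difference $3,760 − $3,761 = −$1 applied to Redwood Housing: Redwood Housing becomes $1,087.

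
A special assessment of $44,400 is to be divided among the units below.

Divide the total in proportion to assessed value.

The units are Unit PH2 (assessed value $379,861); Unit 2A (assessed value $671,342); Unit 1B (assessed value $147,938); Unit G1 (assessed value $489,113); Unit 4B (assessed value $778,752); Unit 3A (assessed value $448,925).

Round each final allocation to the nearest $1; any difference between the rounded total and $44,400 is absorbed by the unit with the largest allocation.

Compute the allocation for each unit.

Unit PH2: $5,784; Unit 2A: $10,222; Unit 1B: $2,253; Unit G1: $7,448; Unit 4B: $11,857; Unit 3A: $6,836

Combined assessed value = 2,915,931.
Proportional shares: Unit PH2 379,861/2,915,931 × $44,400 = 5,784.03; Unit 2A 671,342/2,915,931 × $44,400 = 10,222.32; Unit 1B 147,938/2,915,931 × $44,400 = 2,252.61; Unit G1 489,113/2,915,931 × $44,400 = 7,447.58; Unit 4B 778,752/2,915,931 × $44,400 = 11,857.82; Unit 3A 448,925/2,915,931 × $44,400 = 6,835.65.
After rounding ($1): Unit PH2 $5,784; Unit 2A $10,222; Unit 1B $2,253; Unit G1 $7,448; Unit 4B $11,858; Unit 3A $6,836. Sum = $44,401.
Difference $44,400 − $44,401 = −$1 applied to largest allocation (Unit 4B): Unit 4B becomes $11,857.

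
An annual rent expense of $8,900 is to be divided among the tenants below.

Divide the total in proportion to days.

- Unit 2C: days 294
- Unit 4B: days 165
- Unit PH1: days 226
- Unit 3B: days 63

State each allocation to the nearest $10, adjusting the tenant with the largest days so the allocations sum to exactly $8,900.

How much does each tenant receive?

Sum of days: 294 + 165 + 226 + 63 = 748.
Pro-rata amounts: Unit 2C 3,498.13; Unit 4B 1,963.24; Unit PH1 2,689.04; Unit 3B 749.60.
At nearest $10: Unit 2C $3,500; Unit 4B $1,960; Unit PH1 $2,690; Unit 3B $750. Sum = $8,900.
No rounding difference to absorb.

Unit 2C: $3,500; Unit 4B: $1,960; Unit PH1: $2,690; Unit 3B: $750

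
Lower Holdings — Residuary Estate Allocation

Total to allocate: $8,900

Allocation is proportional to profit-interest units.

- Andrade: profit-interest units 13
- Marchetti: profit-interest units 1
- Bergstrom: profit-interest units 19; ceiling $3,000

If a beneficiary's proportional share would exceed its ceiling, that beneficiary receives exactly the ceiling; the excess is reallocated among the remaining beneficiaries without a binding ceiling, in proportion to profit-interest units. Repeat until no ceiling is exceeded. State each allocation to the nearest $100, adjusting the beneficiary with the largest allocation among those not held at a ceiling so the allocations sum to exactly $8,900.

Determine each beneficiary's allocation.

Andrade: $5,500 · Marchetti: $400 · Bergstrom: $3,000

Profit-interest units total: 33.
Pro-rata shares before constraints: Andrade 3,506.06; Marchetti 269.70; Bergstrom 5,124.24.
Held at cap: Bergstrom ($3,000); remaining pool $5,900 reallocated over remaining profit-interest units 14.
Redistributed shares: Andrade 5,478.57 → $5,500; Marchetti 421.43 → $400.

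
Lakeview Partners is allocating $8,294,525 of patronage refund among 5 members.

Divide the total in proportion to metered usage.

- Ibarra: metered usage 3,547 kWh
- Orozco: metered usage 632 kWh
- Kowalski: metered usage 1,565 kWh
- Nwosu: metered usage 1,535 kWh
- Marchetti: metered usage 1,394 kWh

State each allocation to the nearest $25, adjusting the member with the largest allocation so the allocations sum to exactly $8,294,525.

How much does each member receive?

Combined metered usage = 8,673.
Raw shares: Ibarra 3,547/8,673 × $8,294,525 = 3,392,214.94; Orozco 632/8,673 × $8,294,525 = 604,420.59; Kowalski 1,565/8,673 × $8,294,525 = 1,496,706.06; Nwosu 1,535/8,673 × $8,294,525 = 1,468,015.21; Marchetti 1,394/8,673 × $8,294,525 = 1,333,168.21.
After rounding ($25): Ibarra $3,392,225; Orozco $604,425; Kowalski $1,496,700; Nwosu $1,468,025; Marchetti $1,333,175. Sum = $8,294,550.
Difference $8,294,525 − $8,294,550 = −$25 applied to largest allocation (Ibarra): Ibarra becomes $3,392,200.

Ibarra: $3,392,200 | Orozco: $604,425 | Kowalski: $1,496,700 | Nwosu: $1,468,025 | Marchetti: $1,333,175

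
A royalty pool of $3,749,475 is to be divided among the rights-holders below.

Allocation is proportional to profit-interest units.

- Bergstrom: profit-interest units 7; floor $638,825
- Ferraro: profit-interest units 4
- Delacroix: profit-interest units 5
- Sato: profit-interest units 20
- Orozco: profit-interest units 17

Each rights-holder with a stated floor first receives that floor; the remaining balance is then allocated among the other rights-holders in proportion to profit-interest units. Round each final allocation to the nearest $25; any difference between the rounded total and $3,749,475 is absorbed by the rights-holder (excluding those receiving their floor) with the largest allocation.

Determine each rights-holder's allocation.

Fund the minimums — Bergstrom $638,825. Balance $3,110,650.
Balance split over remaining profit-interest units 46: Ferraro 270,491.30 → $270,500; Delacroix 338,114.13 → $338,125; Sato 1,352,456.52 → $1,352,450; Orozco 1,149,588.04 → $1,149,600.
Rounding difference −$25 applied to Sato → $1,352,425.

Bergstrom: $638,825 · Ferraro: $270,500 · Delacroix: $338,125 · Sato: $1,352,425 · Orozco: $1,149,600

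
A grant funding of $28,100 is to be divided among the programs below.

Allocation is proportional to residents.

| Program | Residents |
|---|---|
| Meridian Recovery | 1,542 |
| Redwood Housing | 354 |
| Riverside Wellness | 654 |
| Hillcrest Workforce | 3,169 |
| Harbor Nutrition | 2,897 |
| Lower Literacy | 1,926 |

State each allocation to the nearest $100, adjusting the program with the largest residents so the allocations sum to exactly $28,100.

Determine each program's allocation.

Combined residents = 10,542.
Unrounded shares: Meridian Recovery 1,542/10,542 × $28,100 = 4,110.24; Redwood Housing 354/10,542 × $28,100 = 943.60; Riverside Wellness 654/10,542 × $28,100 = 1,743.26; Hillcrest Workforce 3,169/10,542 × $28,100 = 8,447.06; Harbor Nutrition 2,897/10,542 × $28,100 = 7,722.04; Lower Literacy 1,926/10,542 × $28,100 = 5,133.81.
Rounded to nearest $100: Meridian Recovery $4,100; Redwood Housing $900; Riverside Wellness $1,700; Hillcrest Workforce $8,400; Harbor Nutrition $7,700; Lower Literacy $5,100. Sum = $27,900.
Difference $28,100 − $27,900 = +$200 applied to largest residents (Hillcrest Workforce): Hillcrest Workforce becomes $8,600.

Meridian Recovery: $4,100; Redwood Housing: $900; Riverside Wellness: $1,700; Hillcrest Workforce: $8,600; Harbor Nutrition: $7,700; Lower Literacy: $5,100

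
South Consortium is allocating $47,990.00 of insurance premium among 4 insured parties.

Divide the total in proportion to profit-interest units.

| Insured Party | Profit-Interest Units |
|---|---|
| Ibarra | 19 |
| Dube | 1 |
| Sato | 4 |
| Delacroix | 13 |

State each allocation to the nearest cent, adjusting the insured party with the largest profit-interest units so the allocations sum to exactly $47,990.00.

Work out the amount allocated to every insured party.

Sum of profit-interest units: 19 + 1 + 4 + 13 = 37.
Pro-rata amounts: Ibarra 24,643.5135; Dube 1,297.0270; Sato 5,188.1081; Delacroix 16,861.3514.
After rounding (cent): Ibarra $24,643.51; Dube $1,297.03; Sato $5,188.11; Delacroix $16,861.35. Sum = $47,990.00.
Rounded total matches; no reconciliation needed.

Ibarra: $24,643.51; Dube: $1,297.03; Sato: $5,188.11; Delacroix: $16,861.35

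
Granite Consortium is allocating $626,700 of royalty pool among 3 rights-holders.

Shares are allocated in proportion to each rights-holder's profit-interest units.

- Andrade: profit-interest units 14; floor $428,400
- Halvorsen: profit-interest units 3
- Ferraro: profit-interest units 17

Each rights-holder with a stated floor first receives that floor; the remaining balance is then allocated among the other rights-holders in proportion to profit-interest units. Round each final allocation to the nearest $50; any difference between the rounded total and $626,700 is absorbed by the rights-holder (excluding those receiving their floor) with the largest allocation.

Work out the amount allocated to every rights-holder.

Minimums first: Andrade $428,400. Residual $198,300.
Residual split over remaining profit-interest units 20: Halvorsen 29,745.00 → $29,750; Ferraro 168,555.00 → $168,550.

Andrade: $428,400 | Halvorsen: $29,750 | Ferraro: $168,550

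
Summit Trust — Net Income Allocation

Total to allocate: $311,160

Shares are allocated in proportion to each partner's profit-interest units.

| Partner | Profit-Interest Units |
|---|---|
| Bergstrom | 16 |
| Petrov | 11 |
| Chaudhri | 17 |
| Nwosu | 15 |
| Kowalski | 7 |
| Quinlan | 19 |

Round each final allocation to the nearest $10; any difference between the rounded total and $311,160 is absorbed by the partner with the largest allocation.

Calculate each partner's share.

Bergstrom: $58,570; Petrov: $40,270; Chaudhri: $62,230; Nwosu: $54,910; Kowalski: $25,620; Quinlan: $69,560

Profit-interest units total: 85.
Raw shares: Bergstrom 16/85 × $311,160 = 58,571.29; Petrov 11/85 × $311,160 = 40,267.76; Chaudhri 17/85 × $311,160 = 62,232.00; Nwosu 15/85 × $311,160 = 54,910.59; Kowalski 7/85 × $311,160 = 25,624.94; Quinlan 19/85 × $311,160 = 69,553.41.
Rounded to nearest $10: Bergstrom $58,570; Petrov $40,270; Chaudhri $62,230; Nwosu $54,910; Kowalski $25,620; Quinlan $69,550. Sum = $311,150.
Difference $311,160 − $311,150 = +$10 applied to largest allocation (Quinlan): Quinlan becomes $69,560.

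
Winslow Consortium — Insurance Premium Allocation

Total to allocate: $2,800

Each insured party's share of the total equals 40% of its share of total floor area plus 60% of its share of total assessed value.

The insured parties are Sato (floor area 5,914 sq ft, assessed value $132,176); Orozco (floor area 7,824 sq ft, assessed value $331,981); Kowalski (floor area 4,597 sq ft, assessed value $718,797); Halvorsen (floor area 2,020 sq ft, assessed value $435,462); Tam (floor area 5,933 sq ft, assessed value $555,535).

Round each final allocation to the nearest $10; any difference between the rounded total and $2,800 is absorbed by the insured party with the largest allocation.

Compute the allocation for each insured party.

Floor area total 26,288; assessed value total 2,173,951.
Combined weights (40% floor area + 60% assessed value): Sato 0.1265; Orozco 0.2107; Kowalski 0.2683; Halvorsen 0.1509; Tam 0.2436.
Proportional shares: Sato 354.11; Orozco 589.89; Kowalski 751.33; Halvorsen 422.58; Tam 682.09.
After rounding ($10): Sato $350; Orozco $590; Kowalski $750; Halvorsen $420; Tam $680. Sum = $2,790.
Difference $2,800 − $2,790 = +$10 applied to largest allocation (Kowalski): Kowalski becomes $760.

Sato: $350 | Orozco: $590 | Kowalski: $760 | Halvorsen: $420 | Tam: $680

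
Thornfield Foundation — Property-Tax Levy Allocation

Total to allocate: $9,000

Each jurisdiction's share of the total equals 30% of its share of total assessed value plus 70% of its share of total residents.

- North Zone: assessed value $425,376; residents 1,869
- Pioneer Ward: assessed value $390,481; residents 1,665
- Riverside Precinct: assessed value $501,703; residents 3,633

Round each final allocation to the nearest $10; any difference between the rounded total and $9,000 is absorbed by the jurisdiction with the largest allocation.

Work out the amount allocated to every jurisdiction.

North Zone: $2,510 | Pioneer Ward: $2,260 | Riverside Precinct: $4,230

Totals — assessed value 1,317,560, residents 7,167.
Combined weights (30% assessed value + 70% residents): North Zone 0.2794; Pioneer Ward 0.2515; Riverside Precinct 0.4691.
Raw shares: North Zone 2,514.60; Pioneer Ward 2,263.77; Riverside Precinct 4,221.62.
Rounded to nearest $10: North Zone $2,510; Pioneer Ward $2,260; Riverside Precinct $4,220. Sum = $8,990.
Difference $9,000 − $8,990 = +$10 applied to largest allocation (Riverside Precinct): Riverside Precinct becomes $4,230.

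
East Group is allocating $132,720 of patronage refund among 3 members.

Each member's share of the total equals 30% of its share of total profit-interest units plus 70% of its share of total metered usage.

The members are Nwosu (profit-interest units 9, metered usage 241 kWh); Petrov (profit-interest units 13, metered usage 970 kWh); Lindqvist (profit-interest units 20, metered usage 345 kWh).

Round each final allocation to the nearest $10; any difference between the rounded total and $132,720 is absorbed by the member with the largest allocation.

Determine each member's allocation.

Profit-interest units total 42; metered usage total 1,556.
Composite weights (30% profit-interest units + 70% metered usage): Nwosu 0.1727; Petrov 0.5292; Lindqvist 0.2981.
Proportional shares: Nwosu 22,921.37; Petrov 70,239.73; Lindqvist 39,558.89.
At nearest $10: Nwosu $22,920; Petrov $70,240; Lindqvist $39,560. Sum = $132,720.
No rounding difference to absorb.

Nwosu: $22,920; Petrov: $70,240; Lindqvist: $39,560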